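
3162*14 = 44268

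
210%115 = 95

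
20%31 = 20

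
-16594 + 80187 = 63593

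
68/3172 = 17/793 ≈ 0.0214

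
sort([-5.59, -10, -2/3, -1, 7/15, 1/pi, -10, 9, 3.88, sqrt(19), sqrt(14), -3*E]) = [-10, -10, -3*E, -5.59, -1, -2/3, 1/pi, 7/15, sqrt(14), 3.88, sqrt(19), 9]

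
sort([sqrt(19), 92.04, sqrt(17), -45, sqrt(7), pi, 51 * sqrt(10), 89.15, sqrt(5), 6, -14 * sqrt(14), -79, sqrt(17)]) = [-79, -14 * sqrt(14), -45, sqrt(5), sqrt(7), pi, sqrt(17), sqrt(17), sqrt(19), 6, 89.15, 92.04, 51 * sqrt(10)]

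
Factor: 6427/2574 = 2^(-1) * 3^(-2) * 11^(-1) * 13^(-1) * 6427^1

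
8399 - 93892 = -85493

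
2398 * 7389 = 17718822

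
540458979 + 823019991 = 1363478970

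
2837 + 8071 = 10908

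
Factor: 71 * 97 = 71^1 * 97^1 = 6887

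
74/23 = 3 + 5/23 ≈ 3.22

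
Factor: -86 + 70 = -1 * 2^4 = -16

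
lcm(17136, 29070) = 1627920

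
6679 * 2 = 13358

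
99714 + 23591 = 123305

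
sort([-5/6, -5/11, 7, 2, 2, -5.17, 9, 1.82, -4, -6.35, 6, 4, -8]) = [-8, -6.35, -5.17, -4, -5/6, -5/11, 1.82, 2, 2, 4, 6, 7, 9]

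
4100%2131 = 1969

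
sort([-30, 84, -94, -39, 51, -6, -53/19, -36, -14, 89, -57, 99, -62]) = [-94, -62, -57, -39, -36, -30, -14, -6, -53/19, 51, 84, 89, 99]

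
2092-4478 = -2386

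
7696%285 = 1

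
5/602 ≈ 0.00831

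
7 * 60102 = 420714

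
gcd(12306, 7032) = 1758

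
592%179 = 55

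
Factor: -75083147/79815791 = -1*11^(-1)*31^1*73^(-1)*99397^(-1)*2422037^1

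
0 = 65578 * 0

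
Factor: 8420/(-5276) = -1*5^1*421^1*1319^(-1) = -2105/1319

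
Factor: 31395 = 3^1*5^1*7^1*13^1*23^1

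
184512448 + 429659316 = 614171764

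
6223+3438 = 9661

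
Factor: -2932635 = -1*3^1*5^1*193^1*1013^1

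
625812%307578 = 10656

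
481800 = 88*5475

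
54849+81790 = 136639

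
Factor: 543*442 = 2^1*3^1*13^1*17^1*181^1 = 240006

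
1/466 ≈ 0.00215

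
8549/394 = 21 + 275/394≈21.70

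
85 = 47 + 38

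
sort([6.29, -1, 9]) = [-1, 6.29, 9]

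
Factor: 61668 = 2^2*3^3*571^1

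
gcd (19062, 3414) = 6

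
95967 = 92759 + 3208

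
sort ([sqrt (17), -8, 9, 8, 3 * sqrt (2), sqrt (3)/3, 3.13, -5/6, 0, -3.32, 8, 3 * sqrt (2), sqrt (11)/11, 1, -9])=[-9, -8, -3.32, -5/6, 0, sqrt (11)/11, sqrt (3)/3, 1, 3.13, sqrt (17), 3 * sqrt (2), 3 * sqrt (2), 8, 8, 9]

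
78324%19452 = 516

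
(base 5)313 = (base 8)123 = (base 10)83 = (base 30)2n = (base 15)58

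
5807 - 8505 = -2698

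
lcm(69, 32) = 2208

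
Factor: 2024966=2^1 * 23^1 * 44021^1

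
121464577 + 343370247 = 464834824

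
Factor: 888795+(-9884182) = -1 * 8995387^1 = -8995387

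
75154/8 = 37577/4 = 9394.25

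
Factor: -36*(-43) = 2^2*3^2*43^1 = 1548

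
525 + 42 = 567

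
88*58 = 5104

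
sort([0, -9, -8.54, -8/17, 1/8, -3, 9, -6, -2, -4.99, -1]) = [-9, -8.54, -6, -4.99, -3, -2, -1, -8/17, 0, 1/8, 9]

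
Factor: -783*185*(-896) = 2^7*3^3*5^1*7^1*29^1*37^1 = 129790080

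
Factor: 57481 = 47^1 * 1223^1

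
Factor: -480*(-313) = 2^5*3^1*5^1*313^1 = 150240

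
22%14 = 8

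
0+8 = 8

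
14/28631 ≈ 0.000489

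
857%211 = 13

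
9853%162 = 133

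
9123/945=9 + 206/315 ≈ 9.65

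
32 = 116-84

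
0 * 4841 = 0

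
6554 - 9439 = -2885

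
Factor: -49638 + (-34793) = -1 * 84431^1 = -84431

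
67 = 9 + 58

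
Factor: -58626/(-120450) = 3^1*5^(-2)*11^(-1)*73^(-1)*3257^1 = 9771/20075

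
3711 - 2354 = 1357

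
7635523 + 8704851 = 16340374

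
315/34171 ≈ 0.00922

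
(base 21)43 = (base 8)127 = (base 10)87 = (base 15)5c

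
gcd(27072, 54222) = 6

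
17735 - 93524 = -75789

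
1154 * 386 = 445444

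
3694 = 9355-5661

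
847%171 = 163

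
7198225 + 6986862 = 14185087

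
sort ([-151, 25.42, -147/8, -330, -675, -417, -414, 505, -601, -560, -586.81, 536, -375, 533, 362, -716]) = [-716, -675, -601, -586.81, -560, -417, -414, -375, -330, -151, -147/8, 25.42, 362, 505, 533, 536]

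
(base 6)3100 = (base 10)684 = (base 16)2ac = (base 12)490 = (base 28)oc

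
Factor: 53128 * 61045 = 2^3 * 5^1 * 29^2 * 229^1 * 421^1 = 3243198760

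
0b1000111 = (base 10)71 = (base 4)1013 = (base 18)3h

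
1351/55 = 24 + 31/55 ≈ 24.56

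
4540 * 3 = 13620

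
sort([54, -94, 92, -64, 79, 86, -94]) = [-94, -94, -64, 54, 79, 86, 92]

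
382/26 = 14 + 9/13 ≈ 14.69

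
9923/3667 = 2 + 2589/3667 ≈ 2.71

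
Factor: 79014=2^1*3^1*13^1*1013^1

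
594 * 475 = 282150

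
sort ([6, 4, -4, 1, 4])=[-4, 1, 4, 4, 6]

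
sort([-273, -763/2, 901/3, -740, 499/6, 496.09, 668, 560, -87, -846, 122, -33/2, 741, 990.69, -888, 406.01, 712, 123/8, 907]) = [-888, -846, -740, -763/2, -273, -87, -33/2, 123/8, 499/6, 122, 901/3, 406.01, 496.09, 560, 668, 712, 741, 907, 990.69]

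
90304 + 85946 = 176250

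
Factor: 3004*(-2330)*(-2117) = 2^3*5^1*29^1*73^1*233^1*751^1 = 14817560440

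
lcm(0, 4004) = 0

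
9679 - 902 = 8777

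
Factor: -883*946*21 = -1*2^1*3^1*7^1*11^1*43^1*883^1 = -17541678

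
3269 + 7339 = 10608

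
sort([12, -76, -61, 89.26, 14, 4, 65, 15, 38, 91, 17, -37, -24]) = [-76, -61, -37, -24, 4, 12, 14, 15, 17, 38, 65, 89.26, 91]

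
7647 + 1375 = 9022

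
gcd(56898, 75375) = 9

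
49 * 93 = 4557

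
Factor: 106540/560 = 2^(-2)*761^1 = 761/4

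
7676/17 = 451+9/17 ≈ 451.53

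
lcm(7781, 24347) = 754757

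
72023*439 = 31618097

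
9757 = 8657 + 1100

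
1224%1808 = 1224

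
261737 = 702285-440548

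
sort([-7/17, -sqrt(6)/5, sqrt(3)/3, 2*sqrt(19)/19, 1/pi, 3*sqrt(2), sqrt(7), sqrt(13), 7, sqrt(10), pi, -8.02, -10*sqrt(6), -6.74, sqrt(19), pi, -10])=[-10*sqrt(6), -10, -8.02, -6.74, -sqrt(6)/5, -7/17, 1/pi, 2*sqrt(19)/19, sqrt(3)/3, sqrt(7), pi, pi, sqrt(10), sqrt(13), 3*sqrt(2), sqrt(19), 7]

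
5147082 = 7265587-2118505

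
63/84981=21/28327 ≈ 0.000741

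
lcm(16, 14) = 112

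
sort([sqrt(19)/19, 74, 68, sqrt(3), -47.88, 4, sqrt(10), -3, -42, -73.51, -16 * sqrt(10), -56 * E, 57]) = [-56 * E, -73.51, -16 * sqrt(10), -47.88, -42, -3, sqrt(19)/19, sqrt(3), sqrt(10), 4, 57, 68, 74]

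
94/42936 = 47/21468 ≈ 0.00219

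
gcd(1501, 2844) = 79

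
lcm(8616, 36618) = 146472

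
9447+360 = 9807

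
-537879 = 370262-908141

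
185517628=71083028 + 114434600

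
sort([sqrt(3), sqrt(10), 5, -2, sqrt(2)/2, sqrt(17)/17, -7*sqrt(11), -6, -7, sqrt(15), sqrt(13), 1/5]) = [-7*sqrt(11), -7, -6, -2, 1/5, sqrt(17)/17, sqrt(2)/2, sqrt(3), sqrt(10), sqrt(13), sqrt(15), 5]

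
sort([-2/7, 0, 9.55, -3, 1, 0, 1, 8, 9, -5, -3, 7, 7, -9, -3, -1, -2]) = [-9, -5, -3, -3, -3, -2, -1, -2/7, 0, 0, 1, 1, 7, 7, 8, 9, 9.55]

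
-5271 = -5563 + 292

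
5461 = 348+5113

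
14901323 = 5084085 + 9817238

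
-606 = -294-312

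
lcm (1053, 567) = 7371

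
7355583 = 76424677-69069094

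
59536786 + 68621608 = 128158394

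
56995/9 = 6332 + 7/9≈6332.78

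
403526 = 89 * 4534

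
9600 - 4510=5090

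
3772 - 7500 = -3728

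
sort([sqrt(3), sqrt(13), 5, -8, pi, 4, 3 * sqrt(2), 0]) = [-8, 0, sqrt(3), pi, sqrt(13), 4, 3 * sqrt(2), 5]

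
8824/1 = 8824 = 8824.00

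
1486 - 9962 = -8476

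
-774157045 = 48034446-822191491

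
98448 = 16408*6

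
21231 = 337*63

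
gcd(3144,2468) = 4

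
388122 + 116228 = 504350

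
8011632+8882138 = 16893770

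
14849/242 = 61 + 87/242 ≈ 61.36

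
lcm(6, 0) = 0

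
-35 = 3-38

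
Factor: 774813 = 3^1*13^1*19867^1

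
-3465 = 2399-5864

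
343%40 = 23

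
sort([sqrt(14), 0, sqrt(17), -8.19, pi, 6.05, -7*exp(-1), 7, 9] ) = [-8.19, -7*exp(-1), 0, pi, sqrt(14), sqrt(17), 6.05, 7, 9] 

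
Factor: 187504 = 2^4*11719^1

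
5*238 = 1190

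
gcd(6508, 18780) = 4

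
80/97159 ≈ 0.000823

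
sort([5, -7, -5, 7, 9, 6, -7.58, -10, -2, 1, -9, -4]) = [-10, -9, -7.58, -7, -5, -4, -2, 1, 5, 6, 7, 9]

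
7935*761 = 6038535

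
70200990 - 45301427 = 24899563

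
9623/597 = 16 + 71/597 ≈ 16.12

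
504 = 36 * 14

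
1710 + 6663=8373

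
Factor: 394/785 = 2^1*5^(-1)*157^(-1)*197^1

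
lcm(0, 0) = 0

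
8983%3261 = 2461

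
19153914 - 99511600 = -80357686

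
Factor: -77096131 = -1 * 7^1 * 61^1 * 71^1 * 2543^1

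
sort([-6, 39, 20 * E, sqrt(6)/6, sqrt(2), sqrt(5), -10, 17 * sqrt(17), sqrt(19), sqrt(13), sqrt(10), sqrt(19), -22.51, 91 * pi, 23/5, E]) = [-22.51, -10, -6, sqrt(6)/6, sqrt(2), sqrt(5), E, sqrt(10), sqrt(13), sqrt(19), sqrt(19), 23/5, 39, 20 * E, 17 * sqrt(17), 91 * pi]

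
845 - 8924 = -8079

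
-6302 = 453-6755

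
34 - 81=-47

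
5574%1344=198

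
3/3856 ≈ 0.000778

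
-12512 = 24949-37461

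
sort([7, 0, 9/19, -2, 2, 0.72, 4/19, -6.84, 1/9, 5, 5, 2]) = [-6.84, -2, 0, 1/9, 4/19, 9/19, 0.72, 2, 2, 5, 5, 7]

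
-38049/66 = -576-1/2 = -576.50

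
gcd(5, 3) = 1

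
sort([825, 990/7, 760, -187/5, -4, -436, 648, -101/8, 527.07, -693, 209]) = [-693, -436, -187/5, -101/8, -4, 990/7, 209, 527.07, 648, 760, 825]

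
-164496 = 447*(-368)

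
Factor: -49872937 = -1*79^1*193^1*3271^1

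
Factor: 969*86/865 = 2^1*3^1*5^(-1)*17^1*19^1*43^1*173^(-1) = 83334/865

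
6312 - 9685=-3373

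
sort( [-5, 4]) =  [-5, 4]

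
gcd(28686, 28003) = 683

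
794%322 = 150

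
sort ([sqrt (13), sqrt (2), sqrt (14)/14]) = [sqrt (14)/14, sqrt (2), sqrt (13)]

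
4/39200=1/9800≈0.000102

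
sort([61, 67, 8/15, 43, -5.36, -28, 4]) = [-28, -5.36, 8/15, 4, 43, 61, 67]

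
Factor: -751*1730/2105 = -1*2^1*173^1*421^(-1)*751^1 = -259846/421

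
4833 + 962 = 5795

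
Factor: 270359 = 37^1 * 7307^1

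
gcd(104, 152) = 8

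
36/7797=12/2599 ≈ 0.00462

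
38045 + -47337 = -9292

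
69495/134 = 518+83/134≈518.62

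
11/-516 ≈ -0.0213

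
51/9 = 5+2/3 ≈ 5.67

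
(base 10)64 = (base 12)54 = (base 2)1000000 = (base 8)100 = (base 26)2c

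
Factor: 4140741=3^1 * 11^3 * 17^1 * 61^1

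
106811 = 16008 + 90803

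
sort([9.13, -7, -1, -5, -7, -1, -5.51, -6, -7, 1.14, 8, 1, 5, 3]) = [-7, -7, -7, -6, -5.51, -5, -1, -1, 1, 1.14, 3, 5, 8, 9.13]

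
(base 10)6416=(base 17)1537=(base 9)8718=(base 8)14420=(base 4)1210100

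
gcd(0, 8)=8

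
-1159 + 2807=1648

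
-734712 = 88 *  (-8349)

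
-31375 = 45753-77128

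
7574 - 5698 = 1876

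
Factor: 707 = 7^1*101^1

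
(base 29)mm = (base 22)180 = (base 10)660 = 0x294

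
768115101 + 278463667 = 1046578768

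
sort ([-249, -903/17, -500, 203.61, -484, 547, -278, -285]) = [-500, -484, -285, -278, -249, -903/17, 203.61, 547]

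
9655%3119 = 298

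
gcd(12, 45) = 3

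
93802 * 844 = 79168888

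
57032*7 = 399224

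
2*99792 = 199584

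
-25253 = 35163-60416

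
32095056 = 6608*4857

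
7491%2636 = 2219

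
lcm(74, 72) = 2664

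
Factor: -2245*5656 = -1*2^3*5^1*7^1*101^1*449^1 = -12697720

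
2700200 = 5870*460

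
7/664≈0.0105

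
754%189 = 187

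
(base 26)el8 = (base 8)23442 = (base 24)h9a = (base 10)10018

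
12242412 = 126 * 97162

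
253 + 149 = 402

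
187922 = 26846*7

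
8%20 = 8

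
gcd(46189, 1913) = 1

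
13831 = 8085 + 5746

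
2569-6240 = -3671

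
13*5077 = 66001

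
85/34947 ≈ 0.00243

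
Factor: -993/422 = -1 * 2^(-1) * 3^1 * 211^(-1) * 331^1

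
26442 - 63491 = -37049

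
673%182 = 127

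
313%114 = 85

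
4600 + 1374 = 5974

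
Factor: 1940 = 2^2 * 5^1 * 97^1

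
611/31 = 19+22/31 ≈ 19.71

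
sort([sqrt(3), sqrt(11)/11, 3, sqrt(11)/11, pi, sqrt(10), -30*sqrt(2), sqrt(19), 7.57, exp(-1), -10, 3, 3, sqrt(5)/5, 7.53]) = [-30*sqrt(2), -10, sqrt(11)/11, sqrt(11)/11, exp(-1), sqrt(5)/5, sqrt(3), 3, 3, 3, pi, sqrt(10), sqrt(19), 7.53, 7.57]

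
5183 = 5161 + 22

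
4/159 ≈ 0.0252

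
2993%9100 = 2993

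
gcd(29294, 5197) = 1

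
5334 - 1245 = 4089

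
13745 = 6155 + 7590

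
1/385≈0.00260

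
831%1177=831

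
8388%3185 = 2018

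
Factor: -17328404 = -1 * 2^2 * 41^1 * 157^1 * 673^1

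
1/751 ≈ 0.00133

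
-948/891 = -316/297 ≈ -1.06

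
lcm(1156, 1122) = 38148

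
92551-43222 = 49329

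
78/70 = 39/35 ≈ 1.11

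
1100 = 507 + 593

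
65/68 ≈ 0.956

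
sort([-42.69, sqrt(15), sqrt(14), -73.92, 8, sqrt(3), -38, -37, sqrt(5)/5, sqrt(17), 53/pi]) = [-73.92, -42.69, -38, -37, sqrt(5)/5, sqrt(3), sqrt(14), sqrt(15), sqrt(17), 8, 53/pi]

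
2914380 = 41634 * 70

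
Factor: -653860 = -1 * 2^2 * 5^1 * 32693^1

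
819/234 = 7/2 = 3.50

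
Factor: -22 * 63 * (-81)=2^1 * 3^6 * 7^1 * 11^1=112266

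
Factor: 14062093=14062093^1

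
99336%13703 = 3415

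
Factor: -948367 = -1 * 7^1 * 61^1 * 2221^1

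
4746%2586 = 2160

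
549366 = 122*4503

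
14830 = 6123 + 8707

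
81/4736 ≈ 0.0171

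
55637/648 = 85 + 557/648≈85.86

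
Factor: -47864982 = -1*2^1*3^1*11^1*191^1*3797^1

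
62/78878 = 31/39439 ≈ 0.000786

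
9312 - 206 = 9106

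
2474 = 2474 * 1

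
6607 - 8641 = -2034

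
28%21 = 7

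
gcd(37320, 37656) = 24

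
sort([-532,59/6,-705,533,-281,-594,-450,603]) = [-705,-594,-532,-450,-281,59/6,533,603]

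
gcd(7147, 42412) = 1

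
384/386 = 192/193 ≈ 0.995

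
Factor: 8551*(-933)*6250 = -1*2^1*3^1*5^5*17^1*311^1*503^1 = -49863018750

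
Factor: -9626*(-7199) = 2^1*23^1*313^1*4813^1 = 69297574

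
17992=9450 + 8542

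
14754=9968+4786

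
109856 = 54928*2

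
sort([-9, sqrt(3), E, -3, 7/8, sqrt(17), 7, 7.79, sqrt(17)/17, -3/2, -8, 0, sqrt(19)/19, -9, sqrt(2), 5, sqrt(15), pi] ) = [-9, -9, -8, -3, -3/2, 0, sqrt(19)/19, sqrt(17)/17, 7/8, sqrt(2), sqrt(3), E, pi, sqrt(15), sqrt(17), 5, 7, 7.79] 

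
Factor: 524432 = 2^4*73^1*449^1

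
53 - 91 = -38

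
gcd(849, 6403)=1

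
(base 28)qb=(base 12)517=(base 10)739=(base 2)1011100011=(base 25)14e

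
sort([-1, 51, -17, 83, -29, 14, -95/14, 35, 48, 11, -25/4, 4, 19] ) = [-29, -17, -95/14, -25/4, -1, 4, 11, 14, 19, 35, 48, 51, 83] 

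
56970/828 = 3165/46 ≈ 68.80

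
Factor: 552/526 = 2^2 * 3^1 * 23^1 * 263^(-1) = 276/263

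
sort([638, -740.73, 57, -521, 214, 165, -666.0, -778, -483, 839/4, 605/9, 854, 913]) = [-778, -740.73, -666.0, -521, -483, 57, 605/9, 165, 839/4, 214, 638, 854, 913]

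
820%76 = 60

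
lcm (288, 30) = 1440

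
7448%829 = 816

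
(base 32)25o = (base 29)2is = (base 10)2232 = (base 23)451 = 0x8b8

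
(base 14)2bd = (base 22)139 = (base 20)17j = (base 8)1057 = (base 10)559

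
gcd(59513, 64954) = 1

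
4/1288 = 1/322 ≈ 0.00311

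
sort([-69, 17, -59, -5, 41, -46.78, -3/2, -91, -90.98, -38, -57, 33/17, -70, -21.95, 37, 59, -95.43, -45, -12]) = [-95.43, -91, -90.98, -70, -69, -59, -57, -46.78, -45, -38, -21.95, -12, -5, -3/2, 33/17, 17, 37, 41, 59]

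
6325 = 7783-1458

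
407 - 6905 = -6498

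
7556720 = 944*8005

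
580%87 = 58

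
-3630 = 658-4288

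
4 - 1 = 3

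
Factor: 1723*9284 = 2^2*11^1*211^1*1723^1 = 15996332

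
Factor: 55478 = 2^1 * 27739^1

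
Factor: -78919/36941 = -1 * 17^ (-1) * 41^ (-1) * 53^ (-1) * 78919^1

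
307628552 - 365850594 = -58222042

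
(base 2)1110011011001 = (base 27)a3e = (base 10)7385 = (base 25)bka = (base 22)f5f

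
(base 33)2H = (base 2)1010011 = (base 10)83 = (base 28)2R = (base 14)5D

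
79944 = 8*9993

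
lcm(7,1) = 7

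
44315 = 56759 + -12444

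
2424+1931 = 4355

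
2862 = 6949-4087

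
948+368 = 1316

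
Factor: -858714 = -1*2^1*3^1*167^1*857^1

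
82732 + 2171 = 84903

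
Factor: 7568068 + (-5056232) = 2^2*277^1*2267^1 = 2511836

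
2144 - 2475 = -331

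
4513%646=637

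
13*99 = 1287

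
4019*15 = 60285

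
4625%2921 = 1704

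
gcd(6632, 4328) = 8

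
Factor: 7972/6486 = 2^1 * 3^(-1) * 23^(-1) * 47^(-1) * 1993^1 = 3986/3243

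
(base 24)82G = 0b1001001000000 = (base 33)49J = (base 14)19BA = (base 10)4672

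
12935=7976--4959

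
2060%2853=2060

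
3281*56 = 183736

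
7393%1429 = 248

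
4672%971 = 788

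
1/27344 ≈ 0.0000366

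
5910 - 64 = 5846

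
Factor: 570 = 2^1*3^1*5^1*19^1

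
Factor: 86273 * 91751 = 11^3 * 19^1 * 23^1 * 31^1 * 439^1 = 7915634023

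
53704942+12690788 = 66395730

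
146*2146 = 313316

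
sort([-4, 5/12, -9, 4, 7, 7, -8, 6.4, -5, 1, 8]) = [-9, -8, -5, -4, 5/12, 1, 4, 6.4, 7, 7, 8]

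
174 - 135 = 39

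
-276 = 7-283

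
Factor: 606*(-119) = -1*2^1*3^1*7^1*17^1*101^1 = -72114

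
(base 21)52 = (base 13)83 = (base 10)107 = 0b1101011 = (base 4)1223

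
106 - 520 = -414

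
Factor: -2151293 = -1*2151293^1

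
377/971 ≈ 0.388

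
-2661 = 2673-5334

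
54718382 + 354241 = 55072623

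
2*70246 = 140492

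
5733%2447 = 839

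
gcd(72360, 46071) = 9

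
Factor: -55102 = -1*2^1*27551^1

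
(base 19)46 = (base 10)82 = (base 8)122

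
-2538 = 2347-4885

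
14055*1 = 14055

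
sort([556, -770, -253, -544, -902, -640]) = [-902, -770, -640, -544, -253, 556]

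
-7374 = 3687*(-2)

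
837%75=12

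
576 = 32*18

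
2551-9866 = -7315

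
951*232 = 220632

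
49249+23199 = 72448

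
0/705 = 0 = 0.00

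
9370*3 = 28110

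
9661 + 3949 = 13610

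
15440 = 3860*4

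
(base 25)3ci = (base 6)14053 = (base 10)2193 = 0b100010010001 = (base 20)59d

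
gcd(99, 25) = 1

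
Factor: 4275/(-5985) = -1*5^1*7^(-1) = -5/7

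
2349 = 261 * 9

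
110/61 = 1+49/61 ≈ 1.80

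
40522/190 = 213 + 26/95≈213.27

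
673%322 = 29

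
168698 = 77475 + 91223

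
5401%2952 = 2449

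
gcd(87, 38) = 1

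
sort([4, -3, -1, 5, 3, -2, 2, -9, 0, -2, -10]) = [-10, -9, -3, -2, -2, -1, 0, 2, 3, 4, 5]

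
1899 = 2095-196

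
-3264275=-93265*35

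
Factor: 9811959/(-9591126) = -1 * 2^(-1) * 1598521^(-1) * 3270653^1 = -3270653/3197042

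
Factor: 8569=11^1*19^1*41^1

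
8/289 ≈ 0.0277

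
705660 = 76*9285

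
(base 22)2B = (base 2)110111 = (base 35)1K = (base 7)106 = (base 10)55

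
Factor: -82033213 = -1*139^1*211^1*2797^1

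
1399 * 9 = 12591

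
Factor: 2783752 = 2^3 * 347969^1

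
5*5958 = 29790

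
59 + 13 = 72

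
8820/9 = 980 = 980.00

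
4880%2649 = 2231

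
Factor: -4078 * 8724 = -1 * 2^3 * 3^1 * 727^1 * 2039^1 = -35576472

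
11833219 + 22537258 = 34370477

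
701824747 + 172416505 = 874241252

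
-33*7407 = -244431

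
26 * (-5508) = -143208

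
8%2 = 0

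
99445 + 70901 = 170346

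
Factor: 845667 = 3^3 * 31321^1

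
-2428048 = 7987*(-304)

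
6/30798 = 1/5133 ≈ 0.000195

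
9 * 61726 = 555534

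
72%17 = 4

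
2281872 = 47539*48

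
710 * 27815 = 19748650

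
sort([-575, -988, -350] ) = [-988, -575, -350] 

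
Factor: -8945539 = -1*937^1*9547^1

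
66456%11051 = 150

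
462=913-451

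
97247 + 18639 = 115886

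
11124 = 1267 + 9857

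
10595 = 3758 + 6837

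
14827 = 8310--6517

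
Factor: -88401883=-1*59^1*223^1*6719^1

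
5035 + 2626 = 7661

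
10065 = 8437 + 1628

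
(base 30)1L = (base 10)51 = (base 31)1K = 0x33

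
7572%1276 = 1192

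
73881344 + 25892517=99773861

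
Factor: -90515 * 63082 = -1 * 2^1 * 5^1 * 43^1 * 421^1 * 31541^1 = -5709867230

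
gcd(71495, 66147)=1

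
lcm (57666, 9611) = 57666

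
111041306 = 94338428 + 16702878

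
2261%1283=978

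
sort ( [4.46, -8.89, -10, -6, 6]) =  [-10, -8.89, -6, 4.46, 6]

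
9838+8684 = 18522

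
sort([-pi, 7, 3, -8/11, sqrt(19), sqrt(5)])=[-pi, -8/11, sqrt(5), 3, sqrt(19), 7]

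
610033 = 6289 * 97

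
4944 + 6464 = 11408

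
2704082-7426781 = -4722699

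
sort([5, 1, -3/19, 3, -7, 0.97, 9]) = [-7, -3/19, 0.97, 1, 3, 5, 9]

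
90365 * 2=180730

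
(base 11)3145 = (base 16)1043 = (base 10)4163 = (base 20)a83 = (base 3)12201012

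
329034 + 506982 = 836016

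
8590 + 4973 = 13563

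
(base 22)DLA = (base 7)25502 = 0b1101001101100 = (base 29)817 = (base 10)6764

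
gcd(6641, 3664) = 229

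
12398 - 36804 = -24406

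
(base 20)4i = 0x62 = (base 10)98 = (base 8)142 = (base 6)242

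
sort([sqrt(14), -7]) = [-7, sqrt(14)]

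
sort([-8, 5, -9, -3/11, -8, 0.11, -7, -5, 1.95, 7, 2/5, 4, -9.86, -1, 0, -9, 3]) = [-9.86, -9, -9, -8, -8, -7, -5, -1, -3/11, 0, 0.11, 2/5, 1.95, 3, 4, 5, 7]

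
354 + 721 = 1075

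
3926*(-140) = -549640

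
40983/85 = 482+13/85≈482.15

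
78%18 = 6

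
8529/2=4264 + 1/2=4264.50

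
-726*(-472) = 342672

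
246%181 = 65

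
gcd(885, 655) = 5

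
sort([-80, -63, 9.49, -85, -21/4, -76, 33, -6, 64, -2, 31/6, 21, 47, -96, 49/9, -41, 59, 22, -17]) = [-96, -85, -80, -76, -63, -41, -17, -6, -21/4, -2, 31/6, 49/9, 9.49, 21, 22, 33, 47, 59, 64]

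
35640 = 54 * 660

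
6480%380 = 20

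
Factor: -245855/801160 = -1*2^(-3)*20029^(-1)*49171^1 = -49171/160232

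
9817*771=7568907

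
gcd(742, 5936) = 742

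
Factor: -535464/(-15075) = 2^3*3^1*5^(-2)*37^1 = 888/25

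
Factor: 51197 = 51197^1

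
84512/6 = 42256/3 ≈ 14085.33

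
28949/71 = 407 + 52/71≈407.73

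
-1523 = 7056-8579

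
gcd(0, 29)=29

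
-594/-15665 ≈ 0.0379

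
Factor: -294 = -1*2^1*3^1*7^2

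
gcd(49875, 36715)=35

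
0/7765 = 0 = 0.00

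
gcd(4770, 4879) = 1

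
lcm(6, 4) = 12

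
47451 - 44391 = 3060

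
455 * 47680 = 21694400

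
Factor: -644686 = -1*2^1*7^1*46049^1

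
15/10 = 3/2 = 1.50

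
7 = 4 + 3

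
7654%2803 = 2048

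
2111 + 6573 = 8684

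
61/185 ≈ 0.330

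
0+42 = 42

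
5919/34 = 174 + 3/34 ≈ 174.09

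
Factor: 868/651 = 2^2 * 3^ (-1) = 4/3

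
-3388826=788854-4177680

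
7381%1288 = 941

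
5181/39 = 1727/13 ≈ 132.85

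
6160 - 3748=2412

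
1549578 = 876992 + 672586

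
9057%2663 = 1068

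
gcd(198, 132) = 66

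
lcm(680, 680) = 680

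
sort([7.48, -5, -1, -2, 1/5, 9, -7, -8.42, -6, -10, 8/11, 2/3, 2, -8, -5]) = [-10, -8.42, -8, -7, -6, -5, -5, -2, -1, 1/5, 2/3, 8/11, 2, 7.48, 9]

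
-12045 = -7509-4536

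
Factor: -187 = -1*11^1*17^1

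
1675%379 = 159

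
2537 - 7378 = -4841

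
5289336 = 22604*234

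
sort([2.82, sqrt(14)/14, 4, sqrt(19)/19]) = [sqrt(19)/19, sqrt(14)/14, 2.82, 4]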